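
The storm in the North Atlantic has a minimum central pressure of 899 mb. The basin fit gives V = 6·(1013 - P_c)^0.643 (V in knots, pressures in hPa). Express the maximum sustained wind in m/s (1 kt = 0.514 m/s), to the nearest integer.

65 m/s

ΔP = 1013 − 899 = 114 mb.
V ≈ 6 × 114^0.643 = 6 × 21.018 ≈ 126.108 kt.
126.108 × 0.514 ≈ 64.82 m/s → 65 m/s.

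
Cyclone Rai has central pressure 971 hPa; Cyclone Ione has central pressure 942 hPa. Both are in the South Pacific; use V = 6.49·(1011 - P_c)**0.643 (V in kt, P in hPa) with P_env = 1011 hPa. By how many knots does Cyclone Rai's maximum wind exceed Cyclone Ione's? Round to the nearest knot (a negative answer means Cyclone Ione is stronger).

-29 kt

Cyclone Rai: ΔP = 40; V ≈ 6.49 × 40^0.643 ≈ 69.56 kt.
Cyclone Ione: ΔP = 69; V ≈ 6.49 × 69^0.643 ≈ 98.77 kt.
Difference ≈ 69.56 − 98.77 = -29.21 → -29 kt.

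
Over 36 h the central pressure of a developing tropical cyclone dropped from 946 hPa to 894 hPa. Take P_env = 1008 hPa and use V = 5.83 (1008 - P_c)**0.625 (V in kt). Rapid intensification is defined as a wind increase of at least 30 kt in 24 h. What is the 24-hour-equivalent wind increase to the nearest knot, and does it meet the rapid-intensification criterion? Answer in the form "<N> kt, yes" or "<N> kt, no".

V₁: ΔP = 62, V ≈ 5.83 × 62^0.625 ≈ 76.90 kt.
V₂: ΔP = 114, V ≈ 5.83 × 114^0.625 ≈ 112.52 kt.
ΔV over 36 h = 35.62 kt → 24 h equivalent = 35.62 × 24/36 ≈ 23.75 kt.
24 kt < 30 kt ⇒ not rapid intensification.

24 kt, no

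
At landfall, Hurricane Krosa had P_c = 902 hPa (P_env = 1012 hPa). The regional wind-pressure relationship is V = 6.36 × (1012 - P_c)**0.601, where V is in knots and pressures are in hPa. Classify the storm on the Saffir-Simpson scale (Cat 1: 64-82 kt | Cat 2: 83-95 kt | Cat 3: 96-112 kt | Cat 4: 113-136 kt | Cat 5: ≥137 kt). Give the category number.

3

ΔP = 1012 − 902 = 110 hPa.
V ≈ 6.36 × 110^0.601 = 6.36 × 16.86 ≈ 107 kt.
107 kt falls in the Category 3 band.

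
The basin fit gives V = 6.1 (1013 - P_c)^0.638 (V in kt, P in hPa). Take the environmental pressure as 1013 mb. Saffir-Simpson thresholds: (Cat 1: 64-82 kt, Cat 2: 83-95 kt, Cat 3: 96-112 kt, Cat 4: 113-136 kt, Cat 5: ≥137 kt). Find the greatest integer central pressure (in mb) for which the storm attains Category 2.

953 mb

Category 2 begins at V = 83 kt.
Required ΔP = (83/6.1)^(1/0.638) = 13.607^1.567 ≈ 59.85 mb.
P_c ≤ 1013 − 59.85 = 953.15, so the highest integer P_c is 953 mb.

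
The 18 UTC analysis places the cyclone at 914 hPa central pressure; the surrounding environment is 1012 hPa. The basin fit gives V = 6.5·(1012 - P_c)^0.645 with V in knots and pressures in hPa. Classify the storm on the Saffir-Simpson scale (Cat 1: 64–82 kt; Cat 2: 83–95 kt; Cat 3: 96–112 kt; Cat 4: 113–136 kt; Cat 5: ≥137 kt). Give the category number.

4

ΔP = 1012 − 914 = 98 hPa.
V ≈ 6.5 × 98^0.645 = 6.5 × 19.25 ≈ 125 kt.
125 kt falls in the Category 4 band.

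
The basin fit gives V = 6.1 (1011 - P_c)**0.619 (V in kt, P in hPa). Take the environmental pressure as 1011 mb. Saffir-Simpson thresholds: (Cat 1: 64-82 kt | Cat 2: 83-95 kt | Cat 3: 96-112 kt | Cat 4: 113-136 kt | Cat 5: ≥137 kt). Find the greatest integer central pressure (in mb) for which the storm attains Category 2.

Category 2 begins at V = 83 kt.
Required ΔP = (83/6.1)^(1/0.619) = 13.607^1.616 ≈ 67.85 mb.
P_c ≤ 1011 − 67.85 = 943.15, so the highest integer P_c is 943 mb.

943 mb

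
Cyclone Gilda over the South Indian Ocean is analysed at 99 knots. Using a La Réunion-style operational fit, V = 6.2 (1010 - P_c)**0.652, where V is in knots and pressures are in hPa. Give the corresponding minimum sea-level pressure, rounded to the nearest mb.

940 mb

ΔP = (V / 6.2)^(1/0.652) = (99/6.2)^1.534.
99/6.2 = 15.968; 15.968^1.534 ≈ 70.06 mb.
P_c = 1010 − 70.06 = 939.94 ≈ 940 mb.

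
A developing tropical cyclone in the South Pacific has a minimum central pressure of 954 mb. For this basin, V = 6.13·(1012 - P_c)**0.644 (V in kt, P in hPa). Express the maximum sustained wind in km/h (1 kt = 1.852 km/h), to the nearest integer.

ΔP = 1012 − 954 = 58 mb.
V ≈ 6.13 × 58^0.644 = 6.13 × 13.666 ≈ 83.774 kt.
83.774 × 1.852 ≈ 155.15 km/h → 155 km/h.

155 km/h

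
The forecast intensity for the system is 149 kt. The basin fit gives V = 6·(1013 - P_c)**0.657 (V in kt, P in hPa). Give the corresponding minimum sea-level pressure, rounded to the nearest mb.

ΔP = (V / 6)^(1/0.657) = (149/6)^1.522.
149/6 = 24.833; 24.833^1.522 ≈ 132.84 mb.
P_c = 1013 − 132.84 = 880.16 ≈ 880 mb.

880 mb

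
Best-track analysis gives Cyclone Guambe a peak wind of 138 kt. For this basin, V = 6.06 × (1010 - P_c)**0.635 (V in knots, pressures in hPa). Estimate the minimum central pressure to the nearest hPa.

873 hPa

ΔP = (V / 6.06)^(1/0.635) = (138/6.06)^1.575.
138/6.06 = 22.772; 22.772^1.575 ≈ 137.29 hPa.
P_c = 1010 − 137.29 = 872.71 ≈ 873 hPa.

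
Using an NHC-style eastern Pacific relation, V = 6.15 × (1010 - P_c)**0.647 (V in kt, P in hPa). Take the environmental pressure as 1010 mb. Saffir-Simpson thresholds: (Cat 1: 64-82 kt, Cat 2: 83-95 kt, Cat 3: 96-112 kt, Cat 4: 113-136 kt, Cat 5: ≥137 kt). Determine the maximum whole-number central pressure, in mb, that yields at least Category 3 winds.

940 mb

Category 3 begins at V = 96 kt.
Required ΔP = (96/6.15)^(1/0.647) = 15.610^1.546 ≈ 69.90 mb.
P_c ≤ 1010 − 69.90 = 940.10, so the highest integer P_c is 940 mb.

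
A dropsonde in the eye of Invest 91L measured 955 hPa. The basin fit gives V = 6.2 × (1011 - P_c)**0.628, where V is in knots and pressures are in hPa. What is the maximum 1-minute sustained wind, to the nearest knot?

ΔP = 1011 − 955 = 56 hPa.
56^0.628 ≈ 12.527.
V ≈ 6.2 × 12.527 ≈ 77.7 kt.

78 kt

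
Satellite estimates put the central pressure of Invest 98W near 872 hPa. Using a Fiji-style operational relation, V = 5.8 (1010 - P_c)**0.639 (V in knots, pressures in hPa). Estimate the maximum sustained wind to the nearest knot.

ΔP = 1010 − 872 = 138 hPa.
138^0.639 ≈ 23.301.
V ≈ 5.8 × 23.301 ≈ 135.1 kt.

135 kt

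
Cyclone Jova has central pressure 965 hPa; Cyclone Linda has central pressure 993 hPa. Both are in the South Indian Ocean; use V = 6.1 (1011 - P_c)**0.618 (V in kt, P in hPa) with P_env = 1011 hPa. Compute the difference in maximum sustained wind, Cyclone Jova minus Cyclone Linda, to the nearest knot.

29 kt

Cyclone Jova: ΔP = 46; V ≈ 6.1 × 46^0.618 ≈ 65.00 kt.
Cyclone Linda: ΔP = 18; V ≈ 6.1 × 18^0.618 ≈ 36.40 kt.
Difference ≈ 65.00 − 36.40 = 28.60 → 29 kt.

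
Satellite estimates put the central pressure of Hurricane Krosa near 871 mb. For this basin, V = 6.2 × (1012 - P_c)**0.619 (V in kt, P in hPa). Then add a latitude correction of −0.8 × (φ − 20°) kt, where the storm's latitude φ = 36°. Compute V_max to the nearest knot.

ΔP = 1012 − 871 = 141 mb.
141^0.619 ≈ 21.398.
V ≈ 6.2 × 21.398 ≈ 132.7 kt.
Latitude correction: −0.8 × (36 − 20) = -12.8 kt.
Corrected V ≈ 119.9 kt → 120 kt.

120 kt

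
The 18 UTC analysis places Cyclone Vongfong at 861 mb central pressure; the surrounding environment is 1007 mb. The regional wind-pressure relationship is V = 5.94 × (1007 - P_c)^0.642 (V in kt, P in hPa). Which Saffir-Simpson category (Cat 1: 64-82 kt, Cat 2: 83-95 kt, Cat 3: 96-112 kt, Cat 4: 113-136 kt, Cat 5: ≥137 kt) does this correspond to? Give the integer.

5

ΔP = 1007 − 861 = 146 mb.
V ≈ 5.94 × 146^0.642 = 5.94 × 24.52 ≈ 146 kt.
146 kt falls in the Category 5 band.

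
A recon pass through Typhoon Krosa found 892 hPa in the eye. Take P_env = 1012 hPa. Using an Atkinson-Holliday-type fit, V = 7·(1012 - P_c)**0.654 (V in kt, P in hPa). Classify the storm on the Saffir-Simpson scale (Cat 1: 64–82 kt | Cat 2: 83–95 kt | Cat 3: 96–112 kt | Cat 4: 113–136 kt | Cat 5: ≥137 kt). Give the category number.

ΔP = 1012 − 892 = 120 hPa.
V ≈ 7 × 120^0.654 = 7 × 22.90 ≈ 160 kt.
160 kt falls in the Category 5 band.

5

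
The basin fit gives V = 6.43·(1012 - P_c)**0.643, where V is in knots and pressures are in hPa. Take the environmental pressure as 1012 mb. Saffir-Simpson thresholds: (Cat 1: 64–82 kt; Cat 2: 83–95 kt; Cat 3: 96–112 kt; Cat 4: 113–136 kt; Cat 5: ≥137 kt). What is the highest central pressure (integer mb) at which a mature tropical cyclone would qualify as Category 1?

Category 1 begins at V = 64 kt.
Required ΔP = (64/6.43)^(1/0.643) = 9.953^1.555 ≈ 35.65 mb.
P_c ≤ 1012 − 35.65 = 976.35, so the highest integer P_c is 976 mb.

976 mb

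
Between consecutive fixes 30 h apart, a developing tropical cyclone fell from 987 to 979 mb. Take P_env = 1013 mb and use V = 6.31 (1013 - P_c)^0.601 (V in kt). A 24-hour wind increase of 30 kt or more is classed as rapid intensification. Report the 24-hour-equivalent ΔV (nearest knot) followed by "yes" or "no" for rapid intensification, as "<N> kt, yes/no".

6 kt, no

V₁: ΔP = 26, V ≈ 6.31 × 26^0.601 ≈ 44.71 kt.
V₂: ΔP = 34, V ≈ 6.31 × 34^0.601 ≈ 52.53 kt.
ΔV over 30 h = 7.82 kt → 24 h equivalent = 7.82 × 24/30 ≈ 6.26 kt.
6 kt < 30 kt ⇒ not rapid intensification.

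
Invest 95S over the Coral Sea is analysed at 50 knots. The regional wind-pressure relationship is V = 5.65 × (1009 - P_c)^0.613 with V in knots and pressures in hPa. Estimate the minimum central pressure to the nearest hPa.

974 hPa

ΔP = (V / 5.65)^(1/0.613) = (50/5.65)^1.631.
50/5.65 = 8.850; 8.850^1.631 ≈ 35.05 hPa.
P_c = 1009 − 35.05 = 973.95 ≈ 974 hPa.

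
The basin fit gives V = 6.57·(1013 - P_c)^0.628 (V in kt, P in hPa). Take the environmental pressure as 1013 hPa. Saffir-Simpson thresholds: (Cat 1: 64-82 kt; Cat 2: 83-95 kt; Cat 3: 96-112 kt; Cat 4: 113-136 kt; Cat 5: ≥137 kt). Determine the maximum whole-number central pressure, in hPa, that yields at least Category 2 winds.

Category 2 begins at V = 83 kt.
Required ΔP = (83/6.57)^(1/0.628) = 12.633^1.592 ≈ 56.75 hPa.
P_c ≤ 1013 − 56.75 = 956.25, so the highest integer P_c is 956 hPa.

956 hPa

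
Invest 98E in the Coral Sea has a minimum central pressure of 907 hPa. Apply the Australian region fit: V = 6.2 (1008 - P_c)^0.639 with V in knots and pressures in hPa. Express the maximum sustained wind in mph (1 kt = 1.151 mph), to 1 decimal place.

136.2 mph

ΔP = 1008 − 907 = 101 hPa.
V ≈ 6.2 × 101^0.639 = 6.2 × 19.088 ≈ 118.346 kt.
118.346 × 1.151 ≈ 136.22 mph → 136.2 mph.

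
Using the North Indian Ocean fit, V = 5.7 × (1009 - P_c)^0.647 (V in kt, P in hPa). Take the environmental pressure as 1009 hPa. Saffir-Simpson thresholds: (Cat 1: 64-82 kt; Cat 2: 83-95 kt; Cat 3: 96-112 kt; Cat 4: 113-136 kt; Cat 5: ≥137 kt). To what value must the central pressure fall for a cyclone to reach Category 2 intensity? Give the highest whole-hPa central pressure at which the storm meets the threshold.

Category 2 begins at V = 83 kt.
Required ΔP = (83/5.7)^(1/0.647) = 14.561^1.546 ≈ 62.78 hPa.
P_c ≤ 1009 − 62.78 = 946.22, so the highest integer P_c is 946 hPa.

946 hPa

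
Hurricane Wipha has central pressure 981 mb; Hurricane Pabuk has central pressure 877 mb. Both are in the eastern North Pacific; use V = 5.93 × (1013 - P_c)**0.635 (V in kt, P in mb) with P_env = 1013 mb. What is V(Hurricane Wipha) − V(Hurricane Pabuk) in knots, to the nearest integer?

-81 kt

Hurricane Wipha: ΔP = 32; V ≈ 5.93 × 32^0.635 ≈ 53.56 kt.
Hurricane Pabuk: ΔP = 136; V ≈ 5.93 × 136^0.635 ≈ 134.23 kt.
Difference ≈ 53.56 − 134.23 = -80.67 → -81 kt.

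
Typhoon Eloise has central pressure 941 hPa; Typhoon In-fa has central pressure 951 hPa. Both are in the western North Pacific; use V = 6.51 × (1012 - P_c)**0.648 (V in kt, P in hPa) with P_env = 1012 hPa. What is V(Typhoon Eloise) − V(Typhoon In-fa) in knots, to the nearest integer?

10 kt

Typhoon Eloise: ΔP = 71; V ≈ 6.51 × 71^0.648 ≈ 103.09 kt.
Typhoon In-fa: ΔP = 61; V ≈ 6.51 × 61^0.648 ≈ 93.43 kt.
Difference ≈ 103.09 − 93.43 = 9.66 → 10 kt.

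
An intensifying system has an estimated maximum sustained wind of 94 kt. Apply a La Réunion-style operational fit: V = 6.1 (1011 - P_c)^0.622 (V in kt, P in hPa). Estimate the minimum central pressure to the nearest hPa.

930 hPa

ΔP = (V / 6.1)^(1/0.622) = (94/6.1)^1.608.
94/6.1 = 15.410; 15.410^1.608 ≈ 81.22 hPa.
P_c = 1011 − 81.22 = 929.78 ≈ 930 hPa.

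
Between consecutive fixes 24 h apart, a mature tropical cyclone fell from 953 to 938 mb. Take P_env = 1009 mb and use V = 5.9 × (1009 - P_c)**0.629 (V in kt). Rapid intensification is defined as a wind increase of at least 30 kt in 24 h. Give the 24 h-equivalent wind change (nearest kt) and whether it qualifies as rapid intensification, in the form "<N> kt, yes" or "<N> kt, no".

12 kt, no

V₁: ΔP = 56, V ≈ 5.9 × 56^0.629 ≈ 74.21 kt.
V₂: ΔP = 71, V ≈ 5.9 × 71^0.629 ≈ 86.16 kt.
ΔV over 24 h = 11.95 kt → 24 h equivalent = 11.95 × 24/24 ≈ 11.95 kt.
12 kt < 30 kt ⇒ not rapid intensification.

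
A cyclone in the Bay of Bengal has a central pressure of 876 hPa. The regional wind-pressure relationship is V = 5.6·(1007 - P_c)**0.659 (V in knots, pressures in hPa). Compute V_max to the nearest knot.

ΔP = 1007 − 876 = 131 hPa.
131^0.659 ≈ 24.847.
V ≈ 5.6 × 24.847 ≈ 139.1 kt.

139 kt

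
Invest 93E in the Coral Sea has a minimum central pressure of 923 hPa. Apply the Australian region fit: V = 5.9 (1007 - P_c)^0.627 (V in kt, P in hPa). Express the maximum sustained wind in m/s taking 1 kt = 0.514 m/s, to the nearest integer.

ΔP = 1007 − 923 = 84 hPa.
V ≈ 5.9 × 84^0.627 = 5.9 × 16.089 ≈ 94.924 kt.
94.924 × 0.514 ≈ 48.79 m/s → 49 m/s.

49 m/s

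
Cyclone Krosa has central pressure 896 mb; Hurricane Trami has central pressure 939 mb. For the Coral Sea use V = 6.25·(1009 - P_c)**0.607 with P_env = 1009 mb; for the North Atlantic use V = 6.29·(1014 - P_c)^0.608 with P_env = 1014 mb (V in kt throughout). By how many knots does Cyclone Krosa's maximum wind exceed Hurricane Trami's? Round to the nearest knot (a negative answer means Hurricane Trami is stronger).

Cyclone Krosa: ΔP = 113; V ≈ 6.25 × 113^0.607 ≈ 110.18 kt.
Hurricane Trami: ΔP = 75; V ≈ 6.29 × 75^0.608 ≈ 86.83 kt.
Difference ≈ 110.18 − 86.83 = 23.35 → 23 kt.

23 kt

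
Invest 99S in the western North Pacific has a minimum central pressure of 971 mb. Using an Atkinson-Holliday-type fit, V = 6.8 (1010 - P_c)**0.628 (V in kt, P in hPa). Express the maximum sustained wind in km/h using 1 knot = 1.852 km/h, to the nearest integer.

ΔP = 1010 − 971 = 39 mb.
V ≈ 6.8 × 39^0.628 = 6.8 × 9.981 ≈ 67.873 kt.
67.873 × 1.852 ≈ 125.70 km/h → 126 km/h.

126 km/h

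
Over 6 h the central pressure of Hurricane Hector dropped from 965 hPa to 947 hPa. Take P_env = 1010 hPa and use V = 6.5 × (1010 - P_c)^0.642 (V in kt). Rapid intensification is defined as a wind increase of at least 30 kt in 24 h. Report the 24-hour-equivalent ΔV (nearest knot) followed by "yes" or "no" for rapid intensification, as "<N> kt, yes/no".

V₁: ΔP = 45, V ≈ 6.5 × 45^0.642 ≈ 74.86 kt.
V₂: ΔP = 63, V ≈ 6.5 × 63^0.642 ≈ 92.92 kt.
ΔV over 6 h = 18.06 kt → 24 h equivalent = 18.06 × 24/6 ≈ 72.24 kt.
72 kt ≥ 30 kt ⇒ rapid intensification.

72 kt, yes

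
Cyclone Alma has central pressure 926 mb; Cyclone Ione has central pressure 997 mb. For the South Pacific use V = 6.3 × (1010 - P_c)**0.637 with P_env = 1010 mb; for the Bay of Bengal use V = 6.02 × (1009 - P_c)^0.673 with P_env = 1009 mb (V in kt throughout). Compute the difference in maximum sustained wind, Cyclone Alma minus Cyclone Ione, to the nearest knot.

74 kt

Cyclone Alma: ΔP = 84; V ≈ 6.3 × 84^0.637 ≈ 105.95 kt.
Cyclone Ione: ΔP = 12; V ≈ 6.02 × 12^0.673 ≈ 32.05 kt.
Difference ≈ 105.95 − 32.05 = 73.90 → 74 kt.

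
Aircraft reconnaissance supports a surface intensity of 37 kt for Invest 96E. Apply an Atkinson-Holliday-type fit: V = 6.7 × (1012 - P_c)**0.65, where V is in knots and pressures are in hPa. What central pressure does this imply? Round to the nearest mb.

ΔP = (V / 6.7)^(1/0.65) = (37/6.7)^1.538.
37/6.7 = 5.522; 5.522^1.538 ≈ 13.86 mb.
P_c = 1012 − 13.86 = 998.14 ≈ 998 mb.

998 mb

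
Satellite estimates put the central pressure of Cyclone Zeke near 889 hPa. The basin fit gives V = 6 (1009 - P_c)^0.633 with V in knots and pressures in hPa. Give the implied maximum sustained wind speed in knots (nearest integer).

ΔP = 1009 − 889 = 120 hPa.
120^0.633 ≈ 20.707.
V ≈ 6 × 20.707 ≈ 124.2 kt.

124 kt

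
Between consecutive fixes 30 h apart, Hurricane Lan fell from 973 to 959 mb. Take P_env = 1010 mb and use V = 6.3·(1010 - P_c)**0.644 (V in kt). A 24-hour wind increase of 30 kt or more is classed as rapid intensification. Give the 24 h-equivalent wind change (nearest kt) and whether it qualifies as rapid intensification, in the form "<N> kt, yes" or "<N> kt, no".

12 kt, no

V₁: ΔP = 37, V ≈ 6.3 × 37^0.644 ≈ 64.46 kt.
V₂: ΔP = 51, V ≈ 6.3 × 51^0.644 ≈ 79.25 kt.
ΔV over 30 h = 14.79 kt → 24 h equivalent = 14.79 × 24/30 ≈ 11.83 kt.
12 kt < 30 kt ⇒ not rapid intensification.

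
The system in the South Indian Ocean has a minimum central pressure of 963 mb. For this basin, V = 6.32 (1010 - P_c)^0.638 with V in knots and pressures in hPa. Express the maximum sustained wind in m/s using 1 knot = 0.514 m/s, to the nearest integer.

ΔP = 1010 − 963 = 47 mb.
V ≈ 6.32 × 47^0.638 = 6.32 × 11.663 ≈ 73.708 kt.
73.708 × 0.514 ≈ 37.89 m/s → 38 m/s.

38 m/s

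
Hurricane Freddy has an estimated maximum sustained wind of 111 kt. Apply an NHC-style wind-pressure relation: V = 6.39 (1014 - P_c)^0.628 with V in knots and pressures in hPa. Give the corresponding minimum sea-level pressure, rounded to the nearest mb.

ΔP = (V / 6.39)^(1/0.628) = (111/6.39)^1.592.
111/6.39 = 17.371; 17.371^1.592 ≈ 94.24 mb.
P_c = 1014 − 94.24 = 919.76 ≈ 920 mb.

920 mb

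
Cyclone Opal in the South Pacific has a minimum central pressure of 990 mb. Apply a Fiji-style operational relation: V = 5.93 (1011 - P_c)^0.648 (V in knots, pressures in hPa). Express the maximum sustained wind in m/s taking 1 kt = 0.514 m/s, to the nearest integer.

22 m/s

ΔP = 1011 − 990 = 21 mb.
V ≈ 5.93 × 21^0.648 = 5.93 × 7.191 ≈ 42.643 kt.
42.643 × 0.514 ≈ 21.92 m/s → 22 m/s.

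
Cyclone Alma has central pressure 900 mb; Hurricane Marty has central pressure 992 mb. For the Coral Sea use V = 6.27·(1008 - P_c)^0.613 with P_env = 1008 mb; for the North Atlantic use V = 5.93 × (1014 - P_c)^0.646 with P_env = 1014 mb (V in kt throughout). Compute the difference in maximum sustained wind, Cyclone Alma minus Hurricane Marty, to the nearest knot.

67 kt

Cyclone Alma: ΔP = 108; V ≈ 6.27 × 108^0.613 ≈ 110.60 kt.
Hurricane Marty: ΔP = 22; V ≈ 5.93 × 22^0.646 ≈ 43.68 kt.
Difference ≈ 110.60 − 43.68 = 66.92 → 67 kt.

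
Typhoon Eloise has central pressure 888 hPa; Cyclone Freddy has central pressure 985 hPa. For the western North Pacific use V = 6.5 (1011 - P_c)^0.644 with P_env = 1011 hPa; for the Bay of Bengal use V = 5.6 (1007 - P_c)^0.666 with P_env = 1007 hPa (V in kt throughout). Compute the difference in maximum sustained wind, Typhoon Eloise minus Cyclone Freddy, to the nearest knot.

Typhoon Eloise: ΔP = 123; V ≈ 6.5 × 123^0.644 ≈ 144.15 kt.
Cyclone Freddy: ΔP = 22; V ≈ 5.6 × 22^0.666 ≈ 43.88 kt.
Difference ≈ 144.15 − 43.88 = 100.27 → 100 kt.

100 kt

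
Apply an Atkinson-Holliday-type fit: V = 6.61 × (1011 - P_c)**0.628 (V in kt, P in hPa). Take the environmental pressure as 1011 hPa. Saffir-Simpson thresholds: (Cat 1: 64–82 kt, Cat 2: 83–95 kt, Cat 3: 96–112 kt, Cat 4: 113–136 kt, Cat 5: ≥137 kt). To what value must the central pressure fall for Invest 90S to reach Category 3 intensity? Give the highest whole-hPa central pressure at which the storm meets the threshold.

940 hPa

Category 3 begins at V = 96 kt.
Required ΔP = (96/6.61)^(1/0.628) = 14.523^1.592 ≈ 70.86 hPa.
P_c ≤ 1011 − 70.86 = 940.14, so the highest integer P_c is 940 hPa.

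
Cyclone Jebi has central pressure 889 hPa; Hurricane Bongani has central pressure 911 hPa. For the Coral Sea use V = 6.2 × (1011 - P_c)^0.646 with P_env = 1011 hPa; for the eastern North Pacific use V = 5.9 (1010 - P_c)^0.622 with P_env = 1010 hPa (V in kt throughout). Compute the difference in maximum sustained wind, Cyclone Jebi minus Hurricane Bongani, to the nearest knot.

35 kt

Cyclone Jebi: ΔP = 122; V ≈ 6.2 × 122^0.646 ≈ 138.10 kt.
Hurricane Bongani: ΔP = 99; V ≈ 5.9 × 99^0.622 ≈ 102.83 kt.
Difference ≈ 138.10 − 102.83 = 35.27 → 35 kt.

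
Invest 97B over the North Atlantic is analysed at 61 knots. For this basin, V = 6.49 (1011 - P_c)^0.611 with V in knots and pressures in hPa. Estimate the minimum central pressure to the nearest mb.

ΔP = (V / 6.49)^(1/0.611) = (61/6.49)^1.637.
61/6.49 = 9.399; 9.399^1.637 ≈ 39.14 mb.
P_c = 1011 − 39.14 = 971.86 ≈ 972 mb.

972 mb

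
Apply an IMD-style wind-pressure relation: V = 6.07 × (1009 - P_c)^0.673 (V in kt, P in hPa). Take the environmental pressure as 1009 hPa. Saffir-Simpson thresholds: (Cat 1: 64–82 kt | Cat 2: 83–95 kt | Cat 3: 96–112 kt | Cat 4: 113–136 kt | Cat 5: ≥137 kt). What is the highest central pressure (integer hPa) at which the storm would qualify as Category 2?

960 hPa

Category 2 begins at V = 83 kt.
Required ΔP = (83/6.07)^(1/0.673) = 13.674^1.486 ≈ 48.73 hPa.
P_c ≤ 1009 − 48.73 = 960.27, so the highest integer P_c is 960 hPa.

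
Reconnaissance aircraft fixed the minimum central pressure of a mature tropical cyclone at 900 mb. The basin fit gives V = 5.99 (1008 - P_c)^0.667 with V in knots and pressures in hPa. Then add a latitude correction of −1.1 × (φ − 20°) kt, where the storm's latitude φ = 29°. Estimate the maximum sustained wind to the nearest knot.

ΔP = 1008 − 900 = 108 mb.
108^0.667 ≈ 22.714.
V ≈ 5.99 × 22.714 ≈ 136.1 kt.
Latitude correction: −1.1 × (29 − 20) = -9.9 kt.
Corrected V ≈ 126.2 kt → 126 kt.

126 kt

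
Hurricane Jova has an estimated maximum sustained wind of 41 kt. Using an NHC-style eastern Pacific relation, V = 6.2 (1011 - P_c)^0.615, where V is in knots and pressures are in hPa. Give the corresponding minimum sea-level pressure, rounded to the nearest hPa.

989 hPa

ΔP = (V / 6.2)^(1/0.615) = (41/6.2)^1.626.
41/6.2 = 6.613; 6.613^1.626 ≈ 21.58 hPa.
P_c = 1011 − 21.58 = 989.42 ≈ 989 hPa.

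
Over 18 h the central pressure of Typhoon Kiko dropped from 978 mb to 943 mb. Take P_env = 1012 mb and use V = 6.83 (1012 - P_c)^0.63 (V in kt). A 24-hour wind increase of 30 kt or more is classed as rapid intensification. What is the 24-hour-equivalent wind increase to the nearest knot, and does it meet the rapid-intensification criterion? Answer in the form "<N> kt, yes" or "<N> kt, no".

V₁: ΔP = 34, V ≈ 6.83 × 34^0.63 ≈ 62.99 kt.
V₂: ΔP = 69, V ≈ 6.83 × 69^0.63 ≈ 98.38 kt.
ΔV over 18 h = 35.39 kt → 24 h equivalent = 35.39 × 24/18 ≈ 47.19 kt.
47 kt ≥ 30 kt ⇒ rapid intensification.

47 kt, yes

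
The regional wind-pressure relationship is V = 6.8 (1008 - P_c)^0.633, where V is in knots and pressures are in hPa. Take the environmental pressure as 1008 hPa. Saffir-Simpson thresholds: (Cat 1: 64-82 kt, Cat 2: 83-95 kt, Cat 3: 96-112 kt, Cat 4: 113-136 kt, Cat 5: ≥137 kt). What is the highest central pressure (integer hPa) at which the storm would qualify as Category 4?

Category 4 begins at V = 113 kt.
Required ΔP = (113/6.8)^(1/0.633) = 16.618^1.580 ≈ 84.77 hPa.
P_c ≤ 1008 − 84.77 = 923.23, so the highest integer P_c is 923 hPa.

923 hPa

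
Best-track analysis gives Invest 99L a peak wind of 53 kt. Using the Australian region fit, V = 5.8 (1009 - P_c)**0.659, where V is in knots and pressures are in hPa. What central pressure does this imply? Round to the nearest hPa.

980 hPa

ΔP = (V / 5.8)^(1/0.659) = (53/5.8)^1.517.
53/5.8 = 9.138; 9.138^1.517 ≈ 28.71 hPa.
P_c = 1009 − 28.71 = 980.29 ≈ 980 hPa.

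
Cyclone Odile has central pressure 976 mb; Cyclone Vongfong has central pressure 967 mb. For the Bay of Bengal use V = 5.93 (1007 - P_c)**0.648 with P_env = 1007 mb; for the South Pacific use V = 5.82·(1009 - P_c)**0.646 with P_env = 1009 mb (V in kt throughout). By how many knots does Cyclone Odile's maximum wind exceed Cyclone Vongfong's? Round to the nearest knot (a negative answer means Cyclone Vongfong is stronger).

-10 kt

Cyclone Odile: ΔP = 31; V ≈ 5.93 × 31^0.648 ≈ 54.89 kt.
Cyclone Vongfong: ΔP = 42; V ≈ 5.82 × 42^0.646 ≈ 65.09 kt.
Difference ≈ 54.89 − 65.09 = -10.20 → -10 kt.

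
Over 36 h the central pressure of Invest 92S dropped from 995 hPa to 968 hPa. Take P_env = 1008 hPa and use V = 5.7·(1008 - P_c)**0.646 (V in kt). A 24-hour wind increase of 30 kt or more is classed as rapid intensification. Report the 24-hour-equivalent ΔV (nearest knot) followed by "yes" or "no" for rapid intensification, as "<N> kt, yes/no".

21 kt, no

V₁: ΔP = 13, V ≈ 5.7 × 13^0.646 ≈ 29.89 kt.
V₂: ΔP = 40, V ≈ 5.7 × 40^0.646 ≈ 61.77 kt.
ΔV over 36 h = 31.88 kt → 24 h equivalent = 31.88 × 24/36 ≈ 21.25 kt.
21 kt < 30 kt ⇒ not rapid intensification.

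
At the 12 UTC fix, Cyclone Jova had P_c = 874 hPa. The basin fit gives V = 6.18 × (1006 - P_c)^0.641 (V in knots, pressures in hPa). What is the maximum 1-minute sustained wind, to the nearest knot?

ΔP = 1006 − 874 = 132 hPa.
132^0.641 ≈ 22.871.
V ≈ 6.18 × 22.871 ≈ 141.3 kt.

141 kt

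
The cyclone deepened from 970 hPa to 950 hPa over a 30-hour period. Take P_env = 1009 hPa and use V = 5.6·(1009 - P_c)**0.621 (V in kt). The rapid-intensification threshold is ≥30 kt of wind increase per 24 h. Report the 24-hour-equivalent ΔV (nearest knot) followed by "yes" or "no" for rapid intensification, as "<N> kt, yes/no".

13 kt, no

V₁: ΔP = 39, V ≈ 5.6 × 39^0.621 ≈ 54.48 kt.
V₂: ΔP = 59, V ≈ 5.6 × 59^0.621 ≈ 70.45 kt.
ΔV over 30 h = 15.97 kt → 24 h equivalent = 15.97 × 24/30 ≈ 12.78 kt.
13 kt < 30 kt ⇒ not rapid intensification.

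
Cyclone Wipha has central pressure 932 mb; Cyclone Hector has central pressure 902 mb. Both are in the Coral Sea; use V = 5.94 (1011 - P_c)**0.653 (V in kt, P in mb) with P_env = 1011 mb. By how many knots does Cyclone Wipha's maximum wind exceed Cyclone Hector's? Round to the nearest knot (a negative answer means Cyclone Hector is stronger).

Cyclone Wipha: ΔP = 79; V ≈ 5.94 × 79^0.653 ≈ 103.02 kt.
Cyclone Hector: ΔP = 109; V ≈ 5.94 × 109^0.653 ≈ 127.12 kt.
Difference ≈ 103.02 − 127.12 = -24.10 → -24 kt.

-24 kt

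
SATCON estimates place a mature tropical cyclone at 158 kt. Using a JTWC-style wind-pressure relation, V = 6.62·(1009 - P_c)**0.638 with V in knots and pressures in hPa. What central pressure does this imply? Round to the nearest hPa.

865 hPa

ΔP = (V / 6.62)^(1/0.638) = (158/6.62)^1.567.
158/6.62 = 23.867; 23.867^1.567 ≈ 144.40 hPa.
P_c = 1009 − 144.40 = 864.60 ≈ 865 hPa.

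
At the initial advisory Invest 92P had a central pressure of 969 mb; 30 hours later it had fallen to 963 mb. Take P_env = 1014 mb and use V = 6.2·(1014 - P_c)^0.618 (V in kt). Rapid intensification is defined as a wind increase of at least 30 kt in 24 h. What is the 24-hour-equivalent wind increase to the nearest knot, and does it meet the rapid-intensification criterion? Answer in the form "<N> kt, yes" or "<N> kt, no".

4 kt, no

V₁: ΔP = 45, V ≈ 6.2 × 45^0.618 ≈ 65.17 kt.
V₂: ΔP = 51, V ≈ 6.2 × 51^0.618 ≈ 70.42 kt.
ΔV over 30 h = 5.25 kt → 24 h equivalent = 5.25 × 24/30 ≈ 4.20 kt.
4 kt < 30 kt ⇒ not rapid intensification.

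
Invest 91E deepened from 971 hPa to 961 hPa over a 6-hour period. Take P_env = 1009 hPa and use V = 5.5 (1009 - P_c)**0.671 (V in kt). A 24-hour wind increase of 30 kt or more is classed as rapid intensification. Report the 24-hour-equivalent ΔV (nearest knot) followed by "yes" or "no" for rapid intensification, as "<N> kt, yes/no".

43 kt, yes

V₁: ΔP = 38, V ≈ 5.5 × 38^0.671 ≈ 63.15 kt.
V₂: ΔP = 48, V ≈ 5.5 × 48^0.671 ≈ 73.87 kt.
ΔV over 6 h = 10.72 kt → 24 h equivalent = 10.72 × 24/6 ≈ 42.88 kt.
43 kt ≥ 30 kt ⇒ rapid intensification.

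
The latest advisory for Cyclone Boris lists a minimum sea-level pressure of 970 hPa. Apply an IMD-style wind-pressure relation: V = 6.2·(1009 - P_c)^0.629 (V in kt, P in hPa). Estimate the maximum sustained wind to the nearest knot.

ΔP = 1009 − 970 = 39 hPa.
39^0.629 ≈ 10.018.
V ≈ 6.2 × 10.018 ≈ 62.1 kt.

62 kt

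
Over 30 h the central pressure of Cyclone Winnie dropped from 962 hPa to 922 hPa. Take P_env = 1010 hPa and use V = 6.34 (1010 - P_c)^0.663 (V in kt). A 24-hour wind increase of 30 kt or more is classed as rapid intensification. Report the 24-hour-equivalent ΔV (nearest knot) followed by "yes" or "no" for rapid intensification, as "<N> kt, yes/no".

V₁: ΔP = 48, V ≈ 6.34 × 48^0.663 ≈ 82.56 kt.
V₂: ΔP = 88, V ≈ 6.34 × 88^0.663 ≈ 123.39 kt.
ΔV over 30 h = 40.83 kt → 24 h equivalent = 40.83 × 24/30 ≈ 32.66 kt.
33 kt ≥ 30 kt ⇒ rapid intensification.

33 kt, yes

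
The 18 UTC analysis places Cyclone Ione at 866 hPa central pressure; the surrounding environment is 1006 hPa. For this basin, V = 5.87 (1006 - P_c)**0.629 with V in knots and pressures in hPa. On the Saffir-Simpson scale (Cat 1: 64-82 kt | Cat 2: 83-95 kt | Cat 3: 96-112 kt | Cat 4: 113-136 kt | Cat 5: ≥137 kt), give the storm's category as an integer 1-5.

ΔP = 1006 − 866 = 140 hPa.
V ≈ 5.87 × 140^0.629 = 5.87 × 22.38 ≈ 131 kt.
131 kt falls in the Category 4 band.

4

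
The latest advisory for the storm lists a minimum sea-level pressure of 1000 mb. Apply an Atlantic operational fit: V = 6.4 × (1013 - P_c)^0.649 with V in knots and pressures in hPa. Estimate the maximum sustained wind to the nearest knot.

34 kt

ΔP = 1013 − 1000 = 13 mb.
13^0.649 ≈ 5.284.
V ≈ 6.4 × 5.284 ≈ 33.8 kt.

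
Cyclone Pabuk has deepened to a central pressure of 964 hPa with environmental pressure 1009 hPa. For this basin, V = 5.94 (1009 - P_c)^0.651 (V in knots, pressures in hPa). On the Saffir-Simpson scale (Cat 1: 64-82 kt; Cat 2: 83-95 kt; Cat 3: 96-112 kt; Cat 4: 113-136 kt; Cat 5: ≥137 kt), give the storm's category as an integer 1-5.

1

ΔP = 1009 − 964 = 45 hPa.
V ≈ 5.94 × 45^0.651 = 5.94 × 11.92 ≈ 71 kt.
71 kt falls in the Category 1 band.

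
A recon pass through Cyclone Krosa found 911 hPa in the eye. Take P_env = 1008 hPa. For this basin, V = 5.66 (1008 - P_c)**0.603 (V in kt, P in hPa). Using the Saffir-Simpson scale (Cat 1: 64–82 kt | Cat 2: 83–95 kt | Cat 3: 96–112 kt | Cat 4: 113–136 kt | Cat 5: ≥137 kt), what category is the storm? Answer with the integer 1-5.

ΔP = 1008 − 911 = 97 hPa.
V ≈ 5.66 × 97^0.603 = 5.66 × 15.78 ≈ 89 kt.
89 kt falls in the Category 2 band.

2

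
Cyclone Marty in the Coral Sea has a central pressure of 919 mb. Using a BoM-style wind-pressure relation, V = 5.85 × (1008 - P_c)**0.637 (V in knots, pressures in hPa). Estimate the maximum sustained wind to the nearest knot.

ΔP = 1008 − 919 = 89 mb.
89^0.637 ≈ 17.449.
V ≈ 5.85 × 17.449 ≈ 102.1 kt.

102 kt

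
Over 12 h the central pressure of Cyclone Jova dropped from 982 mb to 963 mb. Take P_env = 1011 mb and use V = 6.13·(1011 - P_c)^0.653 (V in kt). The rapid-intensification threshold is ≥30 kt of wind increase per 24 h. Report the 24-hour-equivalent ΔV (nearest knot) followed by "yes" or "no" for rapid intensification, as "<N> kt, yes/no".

V₁: ΔP = 29, V ≈ 6.13 × 29^0.653 ≈ 55.26 kt.
V₂: ΔP = 48, V ≈ 6.13 × 48^0.653 ≈ 76.79 kt.
ΔV over 12 h = 21.53 kt → 24 h equivalent = 21.53 × 24/12 ≈ 43.06 kt.
43 kt ≥ 30 kt ⇒ rapid intensification.

43 kt, yes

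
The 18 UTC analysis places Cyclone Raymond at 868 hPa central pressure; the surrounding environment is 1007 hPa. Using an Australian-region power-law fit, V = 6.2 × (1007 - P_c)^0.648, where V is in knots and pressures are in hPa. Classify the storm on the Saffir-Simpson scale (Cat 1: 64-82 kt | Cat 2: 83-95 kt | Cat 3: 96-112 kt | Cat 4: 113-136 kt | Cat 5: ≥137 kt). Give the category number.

5

ΔP = 1007 − 868 = 139 hPa.
V ≈ 6.2 × 139^0.648 = 6.2 × 24.47 ≈ 152 kt.
152 kt falls in the Category 5 band.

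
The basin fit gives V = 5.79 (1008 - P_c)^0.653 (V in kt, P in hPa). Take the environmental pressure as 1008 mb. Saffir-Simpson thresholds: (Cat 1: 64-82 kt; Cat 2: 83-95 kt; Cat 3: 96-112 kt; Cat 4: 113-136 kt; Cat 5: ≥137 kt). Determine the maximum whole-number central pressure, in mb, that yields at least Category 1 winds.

968 mb

Category 1 begins at V = 64 kt.
Required ΔP = (64/5.79)^(1/0.653) = 11.054^1.531 ≈ 39.63 mb.
P_c ≤ 1008 − 39.63 = 968.37, so the highest integer P_c is 968 mb.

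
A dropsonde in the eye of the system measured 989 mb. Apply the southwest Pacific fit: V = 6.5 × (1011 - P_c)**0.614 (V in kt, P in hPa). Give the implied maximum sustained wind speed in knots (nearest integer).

43 kt

ΔP = 1011 − 989 = 22 mb.
22^0.614 ≈ 6.672.
V ≈ 6.5 × 6.672 ≈ 43.4 kt.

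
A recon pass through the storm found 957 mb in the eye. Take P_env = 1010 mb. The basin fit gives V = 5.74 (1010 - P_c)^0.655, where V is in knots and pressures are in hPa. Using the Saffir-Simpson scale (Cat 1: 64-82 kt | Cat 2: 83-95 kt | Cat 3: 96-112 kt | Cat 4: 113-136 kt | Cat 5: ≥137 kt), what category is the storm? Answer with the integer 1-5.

ΔP = 1010 − 957 = 53 mb.
V ≈ 5.74 × 53^0.655 = 5.74 × 13.47 ≈ 77 kt.
77 kt falls in the Category 1 band.

1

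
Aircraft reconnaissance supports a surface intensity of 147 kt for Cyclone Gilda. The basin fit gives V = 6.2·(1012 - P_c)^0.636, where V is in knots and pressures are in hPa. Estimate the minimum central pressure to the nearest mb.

867 mb

ΔP = (V / 6.2)^(1/0.636) = (147/6.2)^1.572.
147/6.2 = 23.710; 23.710^1.572 ≈ 145.16 mb.
P_c = 1012 − 145.16 = 866.84 ≈ 867 mb.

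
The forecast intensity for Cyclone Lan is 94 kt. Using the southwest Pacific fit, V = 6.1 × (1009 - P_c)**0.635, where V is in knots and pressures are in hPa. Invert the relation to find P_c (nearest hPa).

935 hPa

ΔP = (V / 6.1)^(1/0.635) = (94/6.1)^1.575.
94/6.1 = 15.410; 15.410^1.575 ≈ 74.22 hPa.
P_c = 1009 − 74.22 = 934.78 ≈ 935 hPa.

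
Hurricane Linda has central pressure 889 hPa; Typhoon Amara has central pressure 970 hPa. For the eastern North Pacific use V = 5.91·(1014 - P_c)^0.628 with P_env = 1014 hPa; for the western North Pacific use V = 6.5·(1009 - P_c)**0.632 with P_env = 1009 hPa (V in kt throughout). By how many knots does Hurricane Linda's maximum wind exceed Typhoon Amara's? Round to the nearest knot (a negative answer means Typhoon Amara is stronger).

Hurricane Linda: ΔP = 125; V ≈ 5.91 × 125^0.628 ≈ 122.59 kt.
Typhoon Amara: ΔP = 39; V ≈ 6.5 × 39^0.632 ≈ 65.84 kt.
Difference ≈ 122.59 − 65.84 = 56.75 → 57 kt.

57 kt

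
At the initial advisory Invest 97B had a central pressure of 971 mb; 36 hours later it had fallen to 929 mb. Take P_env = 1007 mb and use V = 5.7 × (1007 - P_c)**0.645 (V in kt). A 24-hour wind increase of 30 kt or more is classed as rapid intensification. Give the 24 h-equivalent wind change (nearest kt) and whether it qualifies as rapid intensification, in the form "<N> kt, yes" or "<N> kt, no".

V₁: ΔP = 36, V ≈ 5.7 × 36^0.645 ≈ 57.50 kt.
V₂: ΔP = 78, V ≈ 5.7 × 78^0.645 ≈ 94.68 kt.
ΔV over 36 h = 37.18 kt → 24 h equivalent = 37.18 × 24/36 ≈ 24.79 kt.
25 kt < 30 kt ⇒ not rapid intensification.

25 kt, no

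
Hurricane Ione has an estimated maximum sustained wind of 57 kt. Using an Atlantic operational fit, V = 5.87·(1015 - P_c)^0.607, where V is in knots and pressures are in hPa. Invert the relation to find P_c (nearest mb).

973 mb

ΔP = (V / 5.87)^(1/0.607) = (57/5.87)^1.647.
57/5.87 = 9.710; 9.710^1.647 ≈ 42.31 mb.
P_c = 1015 − 42.31 = 972.69 ≈ 973 mb.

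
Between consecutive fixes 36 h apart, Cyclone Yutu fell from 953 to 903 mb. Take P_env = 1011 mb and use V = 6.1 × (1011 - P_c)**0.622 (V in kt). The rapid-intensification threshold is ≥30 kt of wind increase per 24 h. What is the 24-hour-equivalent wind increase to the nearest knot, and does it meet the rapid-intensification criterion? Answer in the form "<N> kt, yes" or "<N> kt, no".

24 kt, no

V₁: ΔP = 58, V ≈ 6.1 × 58^0.622 ≈ 76.24 kt.
V₂: ΔP = 108, V ≈ 6.1 × 108^0.622 ≈ 112.23 kt.
ΔV over 36 h = 35.99 kt → 24 h equivalent = 35.99 × 24/36 ≈ 23.99 kt.
24 kt < 30 kt ⇒ not rapid intensification.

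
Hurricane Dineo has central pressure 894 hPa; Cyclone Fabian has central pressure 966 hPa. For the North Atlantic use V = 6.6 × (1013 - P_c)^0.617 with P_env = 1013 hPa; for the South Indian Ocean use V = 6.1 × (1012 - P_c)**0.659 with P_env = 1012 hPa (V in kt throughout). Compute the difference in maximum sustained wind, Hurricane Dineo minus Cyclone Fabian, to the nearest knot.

50 kt

Hurricane Dineo: ΔP = 119; V ≈ 6.6 × 119^0.617 ≈ 125.94 kt.
Cyclone Fabian: ΔP = 46; V ≈ 6.1 × 46^0.659 ≈ 76.05 kt.
Difference ≈ 125.94 − 76.05 = 49.89 → 50 kt.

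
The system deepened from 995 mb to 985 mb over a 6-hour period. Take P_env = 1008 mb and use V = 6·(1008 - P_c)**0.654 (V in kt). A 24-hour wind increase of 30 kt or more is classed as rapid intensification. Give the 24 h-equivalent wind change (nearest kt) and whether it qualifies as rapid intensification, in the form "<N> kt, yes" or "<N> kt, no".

V₁: ΔP = 13, V ≈ 6 × 13^0.654 ≈ 32.11 kt.
V₂: ΔP = 23, V ≈ 6 × 23^0.654 ≈ 46.64 kt.
ΔV over 6 h = 14.53 kt → 24 h equivalent = 14.53 × 24/6 ≈ 58.12 kt.
58 kt ≥ 30 kt ⇒ rapid intensification.

58 kt, yes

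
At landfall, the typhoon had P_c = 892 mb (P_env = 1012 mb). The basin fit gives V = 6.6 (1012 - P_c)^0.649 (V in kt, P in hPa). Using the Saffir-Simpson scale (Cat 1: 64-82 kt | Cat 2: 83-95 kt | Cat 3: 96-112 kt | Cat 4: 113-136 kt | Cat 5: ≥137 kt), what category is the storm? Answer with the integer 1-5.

5

ΔP = 1012 − 892 = 120 mb.
V ≈ 6.6 × 120^0.649 = 6.6 × 22.36 ≈ 148 kt.
148 kt falls in the Category 5 band.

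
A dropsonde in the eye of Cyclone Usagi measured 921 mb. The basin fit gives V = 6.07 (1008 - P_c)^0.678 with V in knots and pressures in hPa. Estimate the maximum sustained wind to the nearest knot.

ΔP = 1008 − 921 = 87 mb.
87^0.678 ≈ 20.654.
V ≈ 6.07 × 20.654 ≈ 125.4 kt.

125 kt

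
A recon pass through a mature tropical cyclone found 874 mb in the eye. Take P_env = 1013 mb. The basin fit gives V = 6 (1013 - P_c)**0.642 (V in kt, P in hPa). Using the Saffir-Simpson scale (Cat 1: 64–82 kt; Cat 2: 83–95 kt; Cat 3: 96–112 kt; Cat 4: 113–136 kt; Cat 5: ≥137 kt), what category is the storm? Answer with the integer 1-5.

ΔP = 1013 − 874 = 139 mb.
V ≈ 6 × 139^0.642 = 6 × 23.76 ≈ 143 kt.
143 kt falls in the Category 5 band.

5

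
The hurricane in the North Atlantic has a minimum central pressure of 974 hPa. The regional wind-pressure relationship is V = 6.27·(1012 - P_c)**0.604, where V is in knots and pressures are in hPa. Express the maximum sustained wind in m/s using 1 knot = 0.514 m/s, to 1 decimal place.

ΔP = 1012 − 974 = 38 hPa.
V ≈ 6.27 × 38^0.604 = 6.27 × 8.999 ≈ 56.423 kt.
56.423 × 0.514 ≈ 29.00 m/s → 29.0 m/s.

29.0 m/s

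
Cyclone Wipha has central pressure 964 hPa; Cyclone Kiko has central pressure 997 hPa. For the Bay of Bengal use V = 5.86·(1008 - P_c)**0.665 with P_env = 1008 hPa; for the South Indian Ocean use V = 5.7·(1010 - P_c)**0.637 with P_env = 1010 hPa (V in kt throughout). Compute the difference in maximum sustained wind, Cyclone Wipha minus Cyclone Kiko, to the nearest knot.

Cyclone Wipha: ΔP = 44; V ≈ 5.86 × 44^0.665 ≈ 72.58 kt.
Cyclone Kiko: ΔP = 13; V ≈ 5.7 × 13^0.637 ≈ 29.20 kt.
Difference ≈ 72.58 − 29.20 = 43.38 → 43 kt.

43 kt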